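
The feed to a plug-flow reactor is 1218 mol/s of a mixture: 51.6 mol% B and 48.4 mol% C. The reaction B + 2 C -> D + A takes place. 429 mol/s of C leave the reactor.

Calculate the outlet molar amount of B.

548 mol/s

For C: n = n₀ − 2ξ → 429 = 589.5 − 2ξ, giving ξ = 80.26 mol/s.
Outlet amounts (n = n₀ + ν ξ):
  B: 628.5 − 1(80.26) = 548.2
  C: 589.5 − 2(80.26) = 429
  D: 0 + 1(80.26) = 80.26
  A: 0 + 1(80.26) = 80.26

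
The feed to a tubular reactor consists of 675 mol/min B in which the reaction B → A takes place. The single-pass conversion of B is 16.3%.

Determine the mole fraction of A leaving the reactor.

0.163

B reacted = 0.163 × 675 = 110 mol/min; ν_B = −1, so ξ = 110/1 = 110 mol/min.
Outlet amounts (n = n₀ + ν ξ):
  B: 675 − 1(110) = 565
  A: 0 + 1(110) = 110
Total out = 675 mol/min; y_A = 110 / 675 = 0.163.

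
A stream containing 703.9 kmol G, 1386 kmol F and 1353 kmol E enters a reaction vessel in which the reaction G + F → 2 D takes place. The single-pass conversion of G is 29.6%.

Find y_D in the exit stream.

G reacted = 0.296 × 703.9 = 208.4 kmol; ν_G = −1, so ξ = 208.4/1 = 208.4 kmol.
Outlet amounts (n = n₀ + ν ξ):
  G: 703.9 − 1(208.4) = 495.5
  F: 1386 − 1(208.4) = 1178
  D: 0 + 2(208.4) = 416.7
  E: 1353 (inert)
Total out = 3443 kmol; y_D = 416.7 / 3443 = 0.121.

0.121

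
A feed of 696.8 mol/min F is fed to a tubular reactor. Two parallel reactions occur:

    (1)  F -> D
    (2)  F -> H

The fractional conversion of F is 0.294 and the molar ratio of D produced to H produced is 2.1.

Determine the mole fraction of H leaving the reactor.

0.0948

Conversion of F: F consumed = 0.294 × 696.8 = 204.9 mol/min = 1ξ₁ + 1ξ₂.
Selectivity: 1ξ₁ / (1ξ₂) = 2.1 → ξ₁ = 2.1 ξ₂.
Substitute: (1·2.1 + 1) ξ₂ = 204.9 → ξ₂ = 66.08 mol/min, ξ₁ = 138.8 mol/min.
Outlet amounts (n = n₀ + Σ ν·ξ):
  F: 696.8 − 1(138.8) − 1(66.08) = 491.9
  D: 0 + 1(138.8) = 138.8
  H: 0 + 1(66.08) = 66.08
Total out = 696.8 mol/min; y_H = 66.08 / 696.8 = 0.09484.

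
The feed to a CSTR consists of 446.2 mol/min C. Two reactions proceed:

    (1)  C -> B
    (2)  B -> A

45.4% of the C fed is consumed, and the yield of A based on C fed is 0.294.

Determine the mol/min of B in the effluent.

Conversion of C: C consumed = 1ξ₁ = 0.454 × 446.2 → ξ₁ = 202.6 mol/min.
Yield of A: 1ξ₂ / 446.2 = 0.294 → ξ₂ = 131.2 mol/min.
Outlet amounts (n = n₀ + Σ ν·ξ):
  C: 446.2 − 1(202.6) = 243.6
  B: 0 + 1(202.6) − 1(131.2) = 71.39
  A: 0 + 1(131.2) = 131.2

71.4 mol/min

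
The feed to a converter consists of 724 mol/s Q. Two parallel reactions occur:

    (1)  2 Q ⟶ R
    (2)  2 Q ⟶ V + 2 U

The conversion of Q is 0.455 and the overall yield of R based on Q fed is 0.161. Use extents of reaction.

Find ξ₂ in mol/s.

ξ₂ = 48.1 mol/s

Yield of R: 1ξ₁ / 724 = 0.161 → ξ₁ = 116.6 mol/s.
Conversion of Q: 2ξ₁ + 2ξ₂ = 0.455 × 724 = 329.4 → ξ₂ = 48.15 mol/s.
Outlet amounts (n = n₀ + Σ ν·ξ):
  Q: 724 − 2(116.6) − 2(48.15) = 394.6
  R: 0 + 1(116.6) = 116.6
  V: 0 + 1(48.15) = 48.15
  U: 0 + 2(48.15) = 96.29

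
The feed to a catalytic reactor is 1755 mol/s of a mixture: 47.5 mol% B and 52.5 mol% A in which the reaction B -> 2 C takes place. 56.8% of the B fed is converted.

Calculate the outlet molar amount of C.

B reacted = 0.568 × 833.6 = 473.5 mol/s; ν_B = −1, so ξ = 473.5/1 = 473.5 mol/s.
Outlet amounts (n = n₀ + ν ξ):
  B: 833.6 − 1(473.5) = 360.1
  C: 0 + 2(473.5) = 947
  A: 921.4 (inert)

947 mol/s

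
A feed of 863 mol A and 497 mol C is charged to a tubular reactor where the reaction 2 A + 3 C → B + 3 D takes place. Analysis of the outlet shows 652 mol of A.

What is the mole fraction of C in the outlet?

0.144

For A: n = n₀ − 2ξ → 652 = 863 − 2ξ, giving ξ = 105.5 mol.
Outlet amounts (n = n₀ + ν ξ):
  A: 863 − 2(105.5) = 652
  C: 497 − 3(105.5) = 180.5
  B: 0 + 1(105.5) = 105.5
  D: 0 + 3(105.5) = 316.5
Total out = 1254 mol; y_C = 180.5 / 1254 = 0.1439.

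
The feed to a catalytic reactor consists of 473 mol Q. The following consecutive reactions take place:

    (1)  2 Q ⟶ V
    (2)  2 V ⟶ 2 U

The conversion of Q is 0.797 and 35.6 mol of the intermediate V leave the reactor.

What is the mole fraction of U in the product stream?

Conversion of Q: Q consumed = 2ξ₁ = 0.797 × 473 → ξ₁ = 188.5 mol.
V balance: n_V = 0 + 1ξ₁ − 2ξ₂ = 35.6 → ξ₂ = (1·188.5 − 35.6)/2 = 76.45 mol.
Outlet amounts (n = n₀ + Σ ν·ξ):
  Q: 473 − 2(188.5) = 96.02
  V: 0 + 1(188.5) − 2(76.45) = 35.6
  U: 0 + 2(76.45) = 152.9
Total out = 284.5 mol; y_U = 152.9 / 284.5 = 0.5374.

0.537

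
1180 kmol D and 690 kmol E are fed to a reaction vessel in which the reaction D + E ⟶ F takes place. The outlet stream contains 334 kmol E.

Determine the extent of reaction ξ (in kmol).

ξ = 356 kmol

For E: n = n₀ − 1ξ → 334 = 690 − 1ξ, giving ξ = 356 kmol.
Outlet amounts (n = n₀ + ν ξ):
  D: 1180 − 1(356) = 824
  E: 690 − 1(356) = 334
  F: 0 + 1(356) = 356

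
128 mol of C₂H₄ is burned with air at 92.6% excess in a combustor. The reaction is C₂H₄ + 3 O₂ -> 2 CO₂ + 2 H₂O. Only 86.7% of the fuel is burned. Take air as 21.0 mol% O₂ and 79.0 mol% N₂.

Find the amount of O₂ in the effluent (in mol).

Stoichiometric O₂ = 3 × 128 = 384 mol; O₂ fed = 384 × 1.926 = 739.6 mol.
N₂ fed = 739.6 × 79/21 = 2782 mol.
Fuel reacted = 0.867 × 128 → ξ = 111 mol.
Outlet (n = n₀ + ν ξ):
  C₂H₄: 128 − 1(111) = 17.02
  O₂: 739.6 − 3(111) = 406.7
  N₂: 2782 (inert)
  CO₂: 0 + 2(111) = 222
  H₂O: 0 + 2(111) = 222

407 mol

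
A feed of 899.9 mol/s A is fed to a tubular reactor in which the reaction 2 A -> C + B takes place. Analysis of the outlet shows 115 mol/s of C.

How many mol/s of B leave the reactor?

For C: n = n₀ + 1ξ → 115 = 0 + 1ξ, giving ξ = 115 mol/s.
Outlet amounts (n = n₀ + ν ξ):
  A: 899.9 − 2(115) = 669.9
  C: 0 + 1(115) = 115
  B: 0 + 1(115) = 115

115 mol/s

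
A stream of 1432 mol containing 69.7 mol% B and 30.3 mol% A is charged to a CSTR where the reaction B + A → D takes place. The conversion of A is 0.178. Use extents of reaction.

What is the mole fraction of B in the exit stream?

A reacted = 0.178 × 433.9 = 77.23 mol; ν_A = −1, so ξ = 77.23/1 = 77.23 mol.
Outlet amounts (n = n₀ + ν ξ):
  B: 998.1 − 1(77.23) = 920.9
  A: 433.9 − 1(77.23) = 356.7
  D: 0 + 1(77.23) = 77.23
Total out = 1355 mol; y_B = 920.9 / 1355 = 0.6797.

0.68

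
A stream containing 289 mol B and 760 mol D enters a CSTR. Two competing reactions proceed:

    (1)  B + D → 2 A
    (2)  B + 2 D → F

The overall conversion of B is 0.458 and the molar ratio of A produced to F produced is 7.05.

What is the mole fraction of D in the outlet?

0.604

Conversion of B: B consumed = 0.458 × 289 = 132.4 mol = 1ξ₁ + 1ξ₂.
Selectivity: 2ξ₁ / (1ξ₂) = 7.05 → ξ₁ = 3.525 ξ₂.
Substitute: (1·3.525 + 1) ξ₂ = 132.4 → ξ₂ = 29.25 mol, ξ₁ = 103.1 mol.
Outlet amounts (n = n₀ + Σ ν·ξ):
  B: 289 − 1(103.1) − 1(29.25) = 156.6
  D: 760 − 1(103.1) − 2(29.25) = 598.4
  A: 0 + 2(103.1) = 206.2
  F: 0 + 1(29.25) = 29.25
Total out = 990.5 mol; y_D = 598.4 / 990.5 = 0.6041.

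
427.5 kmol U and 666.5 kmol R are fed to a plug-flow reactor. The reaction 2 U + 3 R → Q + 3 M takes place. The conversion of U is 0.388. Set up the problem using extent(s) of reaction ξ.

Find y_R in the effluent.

0.413

U reacted = 0.388 × 427.5 = 165.9 kmol; ν_U = −2, so ξ = 165.9/2 = 82.94 kmol.
Outlet amounts (n = n₀ + ν ξ):
  U: 427.5 − 2(82.94) = 261.6
  R: 666.5 − 3(82.94) = 417.7
  Q: 0 + 1(82.94) = 82.94
  M: 0 + 3(82.94) = 248.8
Total out = 1011 kmol; y_R = 417.7 / 1011 = 0.4131.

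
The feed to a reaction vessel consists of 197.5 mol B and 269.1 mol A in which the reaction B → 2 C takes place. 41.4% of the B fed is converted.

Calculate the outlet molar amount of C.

164 mol

B reacted = 0.414 × 197.5 = 81.77 mol; ν_B = −1, so ξ = 81.77/1 = 81.77 mol.
Outlet amounts (n = n₀ + ν ξ):
  B: 197.5 − 1(81.77) = 115.7
  C: 0 + 2(81.77) = 163.5
  A: 269.1 (inert)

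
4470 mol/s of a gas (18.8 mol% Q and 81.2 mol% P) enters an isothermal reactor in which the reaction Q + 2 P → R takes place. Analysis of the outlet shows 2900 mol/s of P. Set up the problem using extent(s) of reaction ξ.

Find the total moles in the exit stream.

3740 mol/s

For P: n = n₀ − 2ξ → 2900 = 3630 − 2ξ, giving ξ = 364.8 mol/s.
Outlet amounts (n = n₀ + ν ξ):
  Q: 840.4 − 1(364.8) = 475.5
  P: 3630 − 2(364.8) = 2900
  R: 0 + 1(364.8) = 364.8
Total out = 475.5 + 2900 + 364.8 = 3740 mol/s.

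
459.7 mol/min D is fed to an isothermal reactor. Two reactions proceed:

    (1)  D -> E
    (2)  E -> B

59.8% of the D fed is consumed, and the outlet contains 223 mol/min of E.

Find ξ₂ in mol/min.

Conversion of D: D consumed = 1ξ₁ = 0.598 × 459.7 → ξ₁ = 274.9 mol/min.
E balance: n_E = 0 + 1ξ₁ − 1ξ₂ = 223 → ξ₂ = (1·274.9 − 223)/1 = 51.9 mol/min.
Outlet amounts (n = n₀ + Σ ν·ξ):
  D: 459.7 − 1(274.9) = 184.8
  E: 0 + 1(274.9) − 1(51.9) = 223
  B: 0 + 1(51.9) = 51.9

ξ₂ = 51.9 mol/min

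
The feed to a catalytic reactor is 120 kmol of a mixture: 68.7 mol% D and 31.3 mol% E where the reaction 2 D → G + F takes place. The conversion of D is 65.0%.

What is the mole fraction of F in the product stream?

D reacted = 0.65 × 82.44 = 53.59 kmol; ν_D = −2, so ξ = 53.59/2 = 26.79 kmol.
Outlet amounts (n = n₀ + ν ξ):
  D: 82.44 − 2(26.79) = 28.85
  G: 0 + 1(26.79) = 26.79
  F: 0 + 1(26.79) = 26.79
  E: 37.56 (inert)
Total out = 120 kmol; y_F = 26.79 / 120 = 0.2233.

0.223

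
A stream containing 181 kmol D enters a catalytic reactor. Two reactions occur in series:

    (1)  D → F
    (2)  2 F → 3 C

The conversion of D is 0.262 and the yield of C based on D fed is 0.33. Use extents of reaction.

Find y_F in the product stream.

Conversion of D: D consumed = 1ξ₁ = 0.262 × 181 → ξ₁ = 47.42 kmol.
Yield of C: 3ξ₂ / 181 = 0.33 → ξ₂ = 19.91 kmol.
Outlet amounts (n = n₀ + Σ ν·ξ):
  D: 181 − 1(47.42) = 133.6
  F: 0 + 1(47.42) − 2(19.91) = 7.602
  C: 0 + 3(19.91) = 59.73
Total out = 200.9 kmol; y_F = 7.602 / 200.9 = 0.03784.

0.0378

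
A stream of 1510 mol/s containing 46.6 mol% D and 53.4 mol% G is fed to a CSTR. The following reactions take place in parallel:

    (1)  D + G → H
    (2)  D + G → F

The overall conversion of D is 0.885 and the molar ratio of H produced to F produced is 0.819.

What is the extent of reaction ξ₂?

Conversion of D: D consumed = 0.885 × 703.7 = 622.7 mol/s = 1ξ₁ + 1ξ₂.
Selectivity: 1ξ₁ / (1ξ₂) = 0.819 → ξ₁ = 0.819 ξ₂.
Substitute: (1·0.819 + 1) ξ₂ = 622.7 → ξ₂ = 342.4 mol/s, ξ₁ = 280.4 mol/s.
Outlet amounts (n = n₀ + Σ ν·ξ):
  D: 703.7 − 1(280.4) − 1(342.4) = 80.92
  G: 806.3 − 1(280.4) − 1(342.4) = 183.6
  H: 0 + 1(280.4) = 280.4
  F: 0 + 1(342.4) = 342.4

ξ₂ = 342 mol/s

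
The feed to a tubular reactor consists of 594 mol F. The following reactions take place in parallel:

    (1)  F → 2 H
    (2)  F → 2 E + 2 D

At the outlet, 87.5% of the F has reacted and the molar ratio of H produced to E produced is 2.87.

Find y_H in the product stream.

0.558

Conversion of F: F consumed = 0.875 × 594 = 519.8 mol = 1ξ₁ + 1ξ₂.
Selectivity: 2ξ₁ / (2ξ₂) = 2.87 → ξ₁ = 2.87 ξ₂.
Substitute: (1·2.87 + 1) ξ₂ = 519.8 → ξ₂ = 134.3 mol, ξ₁ = 385.4 mol.
Outlet amounts (n = n₀ + Σ ν·ξ):
  F: 594 − 1(385.4) − 1(134.3) = 74.25
  H: 0 + 2(385.4) = 770.9
  E: 0 + 2(134.3) = 268.6
  D: 0 + 2(134.3) = 268.6
Total out = 1382 mol; y_H = 770.9 / 1382 = 0.5577.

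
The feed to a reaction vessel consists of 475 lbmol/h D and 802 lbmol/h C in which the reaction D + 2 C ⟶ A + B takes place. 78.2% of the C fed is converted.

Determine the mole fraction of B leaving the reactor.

C reacted = 0.782 × 802 = 627.2 lbmol/h; ν_C = −2, so ξ = 627.2/2 = 313.6 lbmol/h.
Outlet amounts (n = n₀ + ν ξ):
  D: 475 − 1(313.6) = 161.4
  C: 802 − 2(313.6) = 174.8
  A: 0 + 1(313.6) = 313.6
  B: 0 + 1(313.6) = 313.6
Total out = 963.4 lbmol/h; y_B = 313.6 / 963.4 = 0.3255.

0.325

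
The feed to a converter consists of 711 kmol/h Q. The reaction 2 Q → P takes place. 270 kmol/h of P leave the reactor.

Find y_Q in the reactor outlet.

For P: n = n₀ + 1ξ → 270 = 0 + 1ξ, giving ξ = 270 kmol/h.
Outlet amounts (n = n₀ + ν ξ):
  Q: 711 − 2(270) = 171
  P: 0 + 1(270) = 270
Total out = 441 kmol/h; y_Q = 171 / 441 = 0.3878.

0.388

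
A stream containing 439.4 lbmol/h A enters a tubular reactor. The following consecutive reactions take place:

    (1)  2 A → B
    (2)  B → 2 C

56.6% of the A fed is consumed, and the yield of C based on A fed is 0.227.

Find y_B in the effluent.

0.204

Conversion of A: A consumed = 2ξ₁ = 0.566 × 439.4 → ξ₁ = 124.4 lbmol/h.
Yield of C: 2ξ₂ / 439.4 = 0.227 → ξ₂ = 49.87 lbmol/h.
Outlet amounts (n = n₀ + Σ ν·ξ):
  A: 439.4 − 2(124.4) = 190.7
  B: 0 + 1(124.4) − 1(49.87) = 74.48
  C: 0 + 2(49.87) = 99.74
Total out = 364.9 lbmol/h; y_B = 74.48 / 364.9 = 0.2041.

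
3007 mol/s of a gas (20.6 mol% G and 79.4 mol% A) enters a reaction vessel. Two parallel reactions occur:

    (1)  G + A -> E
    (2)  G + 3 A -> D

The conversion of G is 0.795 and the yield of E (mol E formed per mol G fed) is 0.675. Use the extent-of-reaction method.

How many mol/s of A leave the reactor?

1750 mol/s

Yield of E: 1ξ₁ / 619.4 = 0.675 → ξ₁ = 418.1 mol/s.
Conversion of G: 1ξ₁ + 1ξ₂ = 0.795 × 619.4 = 492.5 → ξ₂ = 74.33 mol/s.
Outlet amounts (n = n₀ + Σ ν·ξ):
  G: 619.4 − 1(418.1) − 1(74.33) = 127
  A: 2388 − 1(418.1) − 3(74.33) = 1746
  E: 0 + 1(418.1) = 418.1
  D: 0 + 1(74.33) = 74.33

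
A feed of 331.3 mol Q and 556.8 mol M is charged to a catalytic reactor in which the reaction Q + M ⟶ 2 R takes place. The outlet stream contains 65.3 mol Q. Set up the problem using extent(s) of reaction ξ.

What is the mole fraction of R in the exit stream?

0.599

For Q: n = n₀ − 1ξ → 65.3 = 331.3 − 1ξ, giving ξ = 266 mol.
Outlet amounts (n = n₀ + ν ξ):
  Q: 331.3 − 1(266) = 65.3
  M: 556.8 − 1(266) = 290.8
  R: 0 + 2(266) = 532
Total out = 888.1 mol; y_R = 532 / 888.1 = 0.599.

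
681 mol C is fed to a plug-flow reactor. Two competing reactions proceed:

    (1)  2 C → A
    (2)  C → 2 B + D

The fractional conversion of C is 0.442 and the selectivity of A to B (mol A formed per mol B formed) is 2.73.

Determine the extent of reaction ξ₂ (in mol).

ξ₂ = 25.3 mol

Conversion of C: C consumed = 0.442 × 681 = 301 mol = 2ξ₁ + 1ξ₂.
Selectivity: 1ξ₁ / (2ξ₂) = 2.73 → ξ₁ = 5.46 ξ₂.
Substitute: (2·5.46 + 1) ξ₂ = 301 → ξ₂ = 25.25 mol, ξ₁ = 137.9 mol.
Outlet amounts (n = n₀ + Σ ν·ξ):
  C: 681 − 2(137.9) − 1(25.25) = 380
  A: 0 + 1(137.9) = 137.9
  B: 0 + 2(25.25) = 50.5
  D: 0 + 1(25.25) = 25.25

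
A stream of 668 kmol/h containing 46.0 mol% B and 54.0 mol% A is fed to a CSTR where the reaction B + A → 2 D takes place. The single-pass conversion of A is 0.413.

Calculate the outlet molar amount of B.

158 kmol/h

A reacted = 0.413 × 360.7 = 149 kmol/h; ν_A = −1, so ξ = 149/1 = 149 kmol/h.
Outlet amounts (n = n₀ + ν ξ):
  B: 307.3 − 1(149) = 158.3
  A: 360.7 − 1(149) = 211.7
  D: 0 + 2(149) = 298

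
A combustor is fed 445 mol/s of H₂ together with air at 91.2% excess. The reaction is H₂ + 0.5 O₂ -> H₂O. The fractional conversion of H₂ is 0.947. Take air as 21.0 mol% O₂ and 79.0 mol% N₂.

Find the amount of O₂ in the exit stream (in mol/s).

215 mol/s

Stoichiometric O₂ = 0.5 × 445 = 222.5 mol/s; O₂ fed = 222.5 × 1.912 = 425.4 mol/s.
N₂ fed = 425.4 × 79/21 = 1600 mol/s.
Fuel reacted = 0.947 × 445 → ξ = 421.4 mol/s.
Outlet (n = n₀ + ν ξ):
  H₂: 445 − 1(421.4) = 23.59
  O₂: 425.4 − 0.5(421.4) = 214.7
  N₂: 1600 (inert)
  H₂O: 0 + 1(421.4) = 421.4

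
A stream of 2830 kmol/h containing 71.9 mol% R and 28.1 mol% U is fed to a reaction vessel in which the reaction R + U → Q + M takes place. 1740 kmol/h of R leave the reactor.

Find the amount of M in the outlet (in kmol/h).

295 kmol/h

For R: n = n₀ − 1ξ → 1740 = 2035 − 1ξ, giving ξ = 294.8 kmol/h.
Outlet amounts (n = n₀ + ν ξ):
  R: 2035 − 1(294.8) = 1740
  U: 795.2 − 1(294.8) = 500.5
  Q: 0 + 1(294.8) = 294.8
  M: 0 + 1(294.8) = 294.8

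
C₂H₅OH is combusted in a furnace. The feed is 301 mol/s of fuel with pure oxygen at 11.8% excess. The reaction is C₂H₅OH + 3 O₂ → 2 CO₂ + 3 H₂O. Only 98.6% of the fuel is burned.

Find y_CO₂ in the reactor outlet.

0.369

Stoichiometric O₂ = 3 × 301 = 903 mol/s; O₂ fed = 903 × 1.118 = 1010 mol/s.
Fuel reacted = 0.986 × 301 → ξ = 296.8 mol/s.
Outlet (n = n₀ + ν ξ):
  C₂H₅OH: 301 − 1(296.8) = 4.214
  O₂: 1010 − 3(296.8) = 119.2
  CO₂: 0 + 2(296.8) = 593.6
  H₂O: 0 + 3(296.8) = 890.4
Total out = 1607 mol/s; y_CO₂ = 593.6 / 1607 = 0.3693.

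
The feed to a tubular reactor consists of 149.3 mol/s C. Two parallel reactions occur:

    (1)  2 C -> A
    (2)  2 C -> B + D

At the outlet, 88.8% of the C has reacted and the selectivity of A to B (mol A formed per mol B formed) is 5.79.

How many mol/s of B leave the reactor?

Conversion of C: C consumed = 0.888 × 149.3 = 132.6 mol/s = 2ξ₁ + 2ξ₂.
Selectivity: 1ξ₁ / (1ξ₂) = 5.79 → ξ₁ = 5.79 ξ₂.
Substitute: (2·5.79 + 2) ξ₂ = 132.6 → ξ₂ = 9.763 mol/s, ξ₁ = 56.53 mol/s.
Outlet amounts (n = n₀ + Σ ν·ξ):
  C: 149.3 − 2(56.53) − 2(9.763) = 16.72
  A: 0 + 1(56.53) = 56.53
  B: 0 + 1(9.763) = 9.763
  D: 0 + 1(9.763) = 9.763

9.76 mol/s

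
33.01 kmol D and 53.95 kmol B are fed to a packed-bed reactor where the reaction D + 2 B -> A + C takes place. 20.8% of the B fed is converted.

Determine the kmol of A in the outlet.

B reacted = 0.208 × 53.95 = 11.22 kmol; ν_B = −2, so ξ = 11.22/2 = 5.611 kmol.
Outlet amounts (n = n₀ + ν ξ):
  D: 33.01 − 1(5.611) = 27.4
  B: 53.95 − 2(5.611) = 42.73
  A: 0 + 1(5.611) = 5.611
  C: 0 + 1(5.611) = 5.611

5.61 kmol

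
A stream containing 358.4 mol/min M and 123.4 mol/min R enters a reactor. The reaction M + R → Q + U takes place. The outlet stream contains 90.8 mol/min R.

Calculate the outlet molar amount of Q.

For R: n = n₀ − 1ξ → 90.8 = 123.4 − 1ξ, giving ξ = 32.6 mol/min.
Outlet amounts (n = n₀ + ν ξ):
  M: 358.4 − 1(32.6) = 325.8
  R: 123.4 − 1(32.6) = 90.8
  Q: 0 + 1(32.6) = 32.6
  U: 0 + 1(32.6) = 32.6

32.6 mol/min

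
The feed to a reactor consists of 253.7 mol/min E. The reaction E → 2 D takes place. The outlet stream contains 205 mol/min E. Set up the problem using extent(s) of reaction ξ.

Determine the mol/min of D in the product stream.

For E: n = n₀ − 1ξ → 205 = 253.7 − 1ξ, giving ξ = 48.7 mol/min.
Outlet amounts (n = n₀ + ν ξ):
  E: 253.7 − 1(48.7) = 205
  D: 0 + 2(48.7) = 97.4

97.4 mol/min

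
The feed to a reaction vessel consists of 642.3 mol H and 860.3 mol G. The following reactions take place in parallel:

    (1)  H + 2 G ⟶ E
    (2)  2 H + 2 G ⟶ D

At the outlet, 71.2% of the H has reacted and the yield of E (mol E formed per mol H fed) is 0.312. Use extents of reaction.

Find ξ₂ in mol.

Yield of E: 1ξ₁ / 642.3 = 0.312 → ξ₁ = 200.4 mol.
Conversion of H: 1ξ₁ + 2ξ₂ = 0.712 × 642.3 = 457.3 → ξ₂ = 128.5 mol.
Outlet amounts (n = n₀ + Σ ν·ξ):
  H: 642.3 − 1(200.4) − 2(128.5) = 185
  G: 860.3 − 2(200.4) − 2(128.5) = 202.6
  E: 0 + 1(200.4) = 200.4
  D: 0 + 1(128.5) = 128.5

ξ₂ = 128 mol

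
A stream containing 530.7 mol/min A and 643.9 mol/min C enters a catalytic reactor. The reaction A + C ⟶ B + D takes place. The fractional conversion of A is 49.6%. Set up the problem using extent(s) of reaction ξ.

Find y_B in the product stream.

0.224

A reacted = 0.496 × 530.7 = 263.2 mol/min; ν_A = −1, so ξ = 263.2/1 = 263.2 mol/min.
Outlet amounts (n = n₀ + ν ξ):
  A: 530.7 − 1(263.2) = 267.5
  C: 643.9 − 1(263.2) = 380.7
  B: 0 + 1(263.2) = 263.2
  D: 0 + 1(263.2) = 263.2
Total out = 1175 mol/min; y_B = 263.2 / 1175 = 0.2241.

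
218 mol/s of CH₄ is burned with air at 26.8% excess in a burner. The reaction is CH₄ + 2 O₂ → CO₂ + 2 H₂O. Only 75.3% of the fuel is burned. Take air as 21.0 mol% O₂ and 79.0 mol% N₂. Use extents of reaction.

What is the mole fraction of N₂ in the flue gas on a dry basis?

Stoichiometric O₂ = 2 × 218 = 436 mol/s; O₂ fed = 436 × 1.268 = 552.8 mol/s.
N₂ fed = 552.8 × 79/21 = 2080 mol/s.
Fuel reacted = 0.753 × 218 → ξ = 164.2 mol/s.
Outlet (n = n₀ + ν ξ):
  CH₄: 218 − 1(164.2) = 53.85
  O₂: 552.8 − 2(164.2) = 224.5
  N₂: 2080 (inert)
  CO₂: 0 + 1(164.2) = 164.2
  H₂O: 0 + 2(164.2) = 328.3
Dry total = 2522 mol/s; y_N₂ (dry) = 2080 / 2522 = 0.8245.

0.825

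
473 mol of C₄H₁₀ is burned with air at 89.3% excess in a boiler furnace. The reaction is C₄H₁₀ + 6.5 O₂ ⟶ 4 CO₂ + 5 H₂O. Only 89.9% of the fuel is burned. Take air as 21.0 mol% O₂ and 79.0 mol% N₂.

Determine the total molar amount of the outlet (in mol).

Stoichiometric O₂ = 6.5 × 473 = 3074 mol; O₂ fed = 3074 × 1.893 = 5820 mol.
N₂ fed = 5820 × 79/21 = 21890 mol.
Fuel reacted = 0.899 × 473 → ξ = 425.2 mol.
Outlet (n = n₀ + ν ξ):
  C₄H₁₀: 473 − 1(425.2) = 47.77
  O₂: 5820 − 6.5(425.2) = 3056
  N₂: 21890 (inert)
  CO₂: 0 + 4(425.2) = 1701
  H₂O: 0 + 5(425.2) = 2126
Total out = 47.77 + 3056 + 21890 + 1701 + 2126 = 28830 mol.

28800 mol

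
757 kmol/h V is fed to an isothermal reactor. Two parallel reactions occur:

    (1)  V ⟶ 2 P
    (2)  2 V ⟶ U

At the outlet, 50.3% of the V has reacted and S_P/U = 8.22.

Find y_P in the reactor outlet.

Conversion of V: V consumed = 0.503 × 757 = 380.8 kmol/h = 1ξ₁ + 2ξ₂.
Selectivity: 2ξ₁ / (1ξ₂) = 8.22 → ξ₁ = 4.11 ξ₂.
Substitute: (1·4.11 + 2) ξ₂ = 380.8 → ξ₂ = 62.32 kmol/h, ξ₁ = 256.1 kmol/h.
Outlet amounts (n = n₀ + Σ ν·ξ):
  V: 757 − 1(256.1) − 2(62.32) = 376.2
  P: 0 + 2(256.1) = 512.3
  U: 0 + 1(62.32) = 62.32
Total out = 950.8 kmol/h; y_P = 512.3 / 950.8 = 0.5388.

0.539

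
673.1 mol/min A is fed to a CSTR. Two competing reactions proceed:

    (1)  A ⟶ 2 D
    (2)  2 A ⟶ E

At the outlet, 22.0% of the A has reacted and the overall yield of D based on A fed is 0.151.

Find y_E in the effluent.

0.072

Yield of D: 2ξ₁ / 673.1 = 0.151 → ξ₁ = 50.82 mol/min.
Conversion of A: 1ξ₁ + 2ξ₂ = 0.22 × 673.1 = 148.1 → ξ₂ = 48.63 mol/min.
Outlet amounts (n = n₀ + Σ ν·ξ):
  A: 673.1 − 1(50.82) − 2(48.63) = 525
  D: 0 + 2(50.82) = 101.6
  E: 0 + 1(48.63) = 48.63
Total out = 675.3 mol/min; y_E = 48.63 / 675.3 = 0.07202.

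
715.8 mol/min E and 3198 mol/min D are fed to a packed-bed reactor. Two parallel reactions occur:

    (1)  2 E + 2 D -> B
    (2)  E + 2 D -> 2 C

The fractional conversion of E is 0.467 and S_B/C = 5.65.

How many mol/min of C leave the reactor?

28.3 mol/min

Conversion of E: E consumed = 0.467 × 715.8 = 334.3 mol/min = 2ξ₁ + 1ξ₂.
Selectivity: 1ξ₁ / (2ξ₂) = 5.65 → ξ₁ = 11.3 ξ₂.
Substitute: (2·11.3 + 1) ξ₂ = 334.3 → ξ₂ = 14.16 mol/min, ξ₁ = 160.1 mol/min.
Outlet amounts (n = n₀ + Σ ν·ξ):
  E: 715.8 − 2(160.1) − 1(14.16) = 381.5
  D: 3198 − 2(160.1) − 2(14.16) = 2850
  B: 0 + 1(160.1) = 160.1
  C: 0 + 2(14.16) = 28.33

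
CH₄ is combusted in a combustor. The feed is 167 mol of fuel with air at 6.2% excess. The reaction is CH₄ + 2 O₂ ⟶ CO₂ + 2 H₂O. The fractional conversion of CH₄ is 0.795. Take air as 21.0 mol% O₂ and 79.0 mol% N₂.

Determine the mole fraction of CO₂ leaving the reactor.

0.0715

Stoichiometric O₂ = 2 × 167 = 334 mol; O₂ fed = 334 × 1.062 = 354.7 mol.
N₂ fed = 354.7 × 79/21 = 1334 mol.
Fuel reacted = 0.795 × 167 → ξ = 132.8 mol.
Outlet (n = n₀ + ν ξ):
  CH₄: 167 − 1(132.8) = 34.23
  O₂: 354.7 − 2(132.8) = 89.18
  N₂: 1334 (inert)
  CO₂: 0 + 1(132.8) = 132.8
  H₂O: 0 + 2(132.8) = 265.5
Total out = 1856 mol; y_CO₂ = 132.8 / 1856 = 0.07153.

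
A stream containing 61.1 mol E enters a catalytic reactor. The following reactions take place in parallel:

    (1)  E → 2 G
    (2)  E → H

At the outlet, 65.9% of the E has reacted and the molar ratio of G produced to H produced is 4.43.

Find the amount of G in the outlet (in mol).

55.5 mol

Conversion of E: E consumed = 0.659 × 61.1 = 40.26 mol = 1ξ₁ + 1ξ₂.
Selectivity: 2ξ₁ / (1ξ₂) = 4.43 → ξ₁ = 2.215 ξ₂.
Substitute: (1·2.215 + 1) ξ₂ = 40.26 → ξ₂ = 12.52 mol, ξ₁ = 27.74 mol.
Outlet amounts (n = n₀ + Σ ν·ξ):
  E: 61.1 − 1(27.74) − 1(12.52) = 20.84
  G: 0 + 2(27.74) = 55.48
  H: 0 + 1(12.52) = 12.52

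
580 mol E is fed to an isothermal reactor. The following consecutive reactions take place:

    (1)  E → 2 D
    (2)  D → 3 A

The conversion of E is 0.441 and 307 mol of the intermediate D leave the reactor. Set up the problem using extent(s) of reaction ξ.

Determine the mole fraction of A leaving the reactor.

0.493

Conversion of E: E consumed = 1ξ₁ = 0.441 × 580 → ξ₁ = 255.8 mol.
D balance: n_D = 0 + 2ξ₁ − 1ξ₂ = 307 → ξ₂ = (2·255.8 − 307)/1 = 204.6 mol.
Outlet amounts (n = n₀ + Σ ν·ξ):
  E: 580 − 1(255.8) = 324.2
  D: 0 + 2(255.8) − 1(204.6) = 307
  A: 0 + 3(204.6) = 613.7
Total out = 1245 mol; y_A = 613.7 / 1245 = 0.493.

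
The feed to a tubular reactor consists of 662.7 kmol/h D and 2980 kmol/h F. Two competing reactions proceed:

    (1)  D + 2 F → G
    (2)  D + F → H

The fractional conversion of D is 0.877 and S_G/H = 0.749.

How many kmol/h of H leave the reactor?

Conversion of D: D consumed = 0.877 × 662.7 = 581.2 kmol/h = 1ξ₁ + 1ξ₂.
Selectivity: 1ξ₁ / (1ξ₂) = 0.749 → ξ₁ = 0.749 ξ₂.
Substitute: (1·0.749 + 1) ξ₂ = 581.2 → ξ₂ = 332.3 kmol/h, ξ₁ = 248.9 kmol/h.
Outlet amounts (n = n₀ + Σ ν·ξ):
  D: 662.7 − 1(248.9) − 1(332.3) = 81.51
  F: 2980 − 2(248.9) − 1(332.3) = 2150
  G: 0 + 1(248.9) = 248.9
  H: 0 + 1(332.3) = 332.3

332 kmol/h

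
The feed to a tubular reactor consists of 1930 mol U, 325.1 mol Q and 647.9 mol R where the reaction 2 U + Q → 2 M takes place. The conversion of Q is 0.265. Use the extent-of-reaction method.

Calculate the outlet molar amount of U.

Q reacted = 0.265 × 325.1 = 86.15 mol; ν_Q = −1, so ξ = 86.15/1 = 86.15 mol.
Outlet amounts (n = n₀ + ν ξ):
  U: 1930 − 2(86.15) = 1758
  Q: 325.1 − 1(86.15) = 238.9
  M: 0 + 2(86.15) = 172.3
  R: 647.9 (inert)

1760 mol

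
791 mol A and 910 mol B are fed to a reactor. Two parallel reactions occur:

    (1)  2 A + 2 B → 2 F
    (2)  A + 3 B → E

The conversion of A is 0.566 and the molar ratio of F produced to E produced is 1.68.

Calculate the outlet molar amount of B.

Conversion of A: A consumed = 0.566 × 791 = 447.7 mol = 2ξ₁ + 1ξ₂.
Selectivity: 2ξ₁ / (1ξ₂) = 1.68 → ξ₁ = 0.84 ξ₂.
Substitute: (2·0.84 + 1) ξ₂ = 447.7 → ξ₂ = 167.1 mol, ξ₁ = 140.3 mol.
Outlet amounts (n = n₀ + Σ ν·ξ):
  A: 791 − 2(140.3) − 1(167.1) = 343.3
  B: 910 − 2(140.3) − 3(167.1) = 128.2
  F: 0 + 2(140.3) = 280.7
  E: 0 + 1(167.1) = 167.1

128 mol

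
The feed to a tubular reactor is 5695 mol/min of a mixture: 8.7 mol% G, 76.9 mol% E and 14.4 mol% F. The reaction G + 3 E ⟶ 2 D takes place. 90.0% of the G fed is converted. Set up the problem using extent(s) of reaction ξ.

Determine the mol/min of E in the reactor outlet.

G reacted = 0.9 × 495.5 = 445.9 mol/min; ν_G = −1, so ξ = 445.9/1 = 445.9 mol/min.
Outlet amounts (n = n₀ + ν ξ):
  G: 495.5 − 1(445.9) = 49.55
  E: 4379 − 3(445.9) = 3042
  D: 0 + 2(445.9) = 891.8
  F: 820.1 (inert)

3040 mol/min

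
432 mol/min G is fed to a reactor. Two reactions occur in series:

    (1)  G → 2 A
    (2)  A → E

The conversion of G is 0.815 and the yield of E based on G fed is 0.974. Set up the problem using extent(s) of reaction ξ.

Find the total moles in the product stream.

784 mol/min

Conversion of G: G consumed = 1ξ₁ = 0.815 × 432 → ξ₁ = 352.1 mol/min.
Yield of E: 1ξ₂ / 432 = 0.974 → ξ₂ = 420.8 mol/min.
Outlet amounts (n = n₀ + Σ ν·ξ):
  G: 432 − 1(352.1) = 79.92
  A: 0 + 2(352.1) − 1(420.8) = 283.4
  E: 0 + 1(420.8) = 420.8
Total out = 79.92 + 283.4 + 420.8 = 784.1 mol/min.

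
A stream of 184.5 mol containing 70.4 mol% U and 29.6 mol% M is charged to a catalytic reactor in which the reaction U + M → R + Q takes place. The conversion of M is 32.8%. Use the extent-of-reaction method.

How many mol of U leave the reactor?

M reacted = 0.328 × 54.61 = 17.91 mol; ν_M = −1, so ξ = 17.91/1 = 17.91 mol.
Outlet amounts (n = n₀ + ν ξ):
  U: 129.9 − 1(17.91) = 112
  M: 54.61 − 1(17.91) = 36.7
  R: 0 + 1(17.91) = 17.91
  Q: 0 + 1(17.91) = 17.91

112 mol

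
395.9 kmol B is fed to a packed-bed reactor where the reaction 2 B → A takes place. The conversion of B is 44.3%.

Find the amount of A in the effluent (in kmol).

87.7 kmol

B reacted = 0.443 × 395.9 = 175.4 kmol; ν_B = −2, so ξ = 175.4/2 = 87.69 kmol.
Outlet amounts (n = n₀ + ν ξ):
  B: 395.9 − 2(87.69) = 220.5
  A: 0 + 1(87.69) = 87.69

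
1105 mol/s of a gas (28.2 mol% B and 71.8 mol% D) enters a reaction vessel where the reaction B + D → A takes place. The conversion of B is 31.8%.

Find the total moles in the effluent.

1010 mol/s

B reacted = 0.318 × 311.6 = 99.09 mol/s; ν_B = −1, so ξ = 99.09/1 = 99.09 mol/s.
Outlet amounts (n = n₀ + ν ξ):
  B: 311.6 − 1(99.09) = 212.5
  D: 793.4 − 1(99.09) = 694.3
  A: 0 + 1(99.09) = 99.09
Total out = 212.5 + 694.3 + 99.09 = 1006 mol/s.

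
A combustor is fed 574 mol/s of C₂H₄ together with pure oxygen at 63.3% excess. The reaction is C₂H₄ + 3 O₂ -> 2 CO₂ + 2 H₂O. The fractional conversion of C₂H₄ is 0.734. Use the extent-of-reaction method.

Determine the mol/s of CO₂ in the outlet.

843 mol/s

Stoichiometric O₂ = 3 × 574 = 1722 mol/s; O₂ fed = 1722 × 1.633 = 2812 mol/s.
Fuel reacted = 0.734 × 574 → ξ = 421.3 mol/s.
Outlet (n = n₀ + ν ξ):
  C₂H₄: 574 − 1(421.3) = 152.7
  O₂: 2812 − 3(421.3) = 1548
  CO₂: 0 + 2(421.3) = 842.6
  H₂O: 0 + 2(421.3) = 842.6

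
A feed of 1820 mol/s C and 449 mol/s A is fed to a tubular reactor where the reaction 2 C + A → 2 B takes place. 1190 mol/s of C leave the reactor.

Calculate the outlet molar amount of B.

630 mol/s

For C: n = n₀ − 2ξ → 1190 = 1820 − 2ξ, giving ξ = 315 mol/s.
Outlet amounts (n = n₀ + ν ξ):
  C: 1820 − 2(315) = 1190
  A: 449 − 1(315) = 134
  B: 0 + 2(315) = 630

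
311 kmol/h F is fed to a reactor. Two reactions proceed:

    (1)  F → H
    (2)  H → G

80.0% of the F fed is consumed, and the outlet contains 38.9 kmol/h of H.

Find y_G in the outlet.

Conversion of F: F consumed = 1ξ₁ = 0.8 × 311 → ξ₁ = 248.8 kmol/h.
H balance: n_H = 0 + 1ξ₁ − 1ξ₂ = 38.9 → ξ₂ = (1·248.8 − 38.9)/1 = 209.9 kmol/h.
Outlet amounts (n = n₀ + Σ ν·ξ):
  F: 311 − 1(248.8) = 62.2
  H: 0 + 1(248.8) − 1(209.9) = 38.9
  G: 0 + 1(209.9) = 209.9
Total out = 311 kmol/h; y_G = 209.9 / 311 = 0.6749.

0.675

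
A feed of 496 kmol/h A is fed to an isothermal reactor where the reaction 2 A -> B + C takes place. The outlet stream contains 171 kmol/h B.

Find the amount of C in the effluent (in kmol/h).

171 kmol/h

For B: n = n₀ + 1ξ → 171 = 0 + 1ξ, giving ξ = 171 kmol/h.
Outlet amounts (n = n₀ + ν ξ):
  A: 496 − 2(171) = 154
  B: 0 + 1(171) = 171
  C: 0 + 1(171) = 171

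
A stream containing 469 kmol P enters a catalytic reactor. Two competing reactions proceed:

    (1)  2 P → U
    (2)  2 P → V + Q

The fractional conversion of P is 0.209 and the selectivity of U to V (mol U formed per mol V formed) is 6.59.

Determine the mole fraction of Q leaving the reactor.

Conversion of P: P consumed = 0.209 × 469 = 98.02 kmol = 2ξ₁ + 2ξ₂.
Selectivity: 1ξ₁ / (1ξ₂) = 6.59 → ξ₁ = 6.59 ξ₂.
Substitute: (2·6.59 + 2) ξ₂ = 98.02 → ξ₂ = 6.457 kmol, ξ₁ = 42.55 kmol.
Outlet amounts (n = n₀ + Σ ν·ξ):
  P: 469 − 2(42.55) − 2(6.457) = 371
  U: 0 + 1(42.55) = 42.55
  V: 0 + 1(6.457) = 6.457
  Q: 0 + 1(6.457) = 6.457
Total out = 426.4 kmol; y_Q = 6.457 / 426.4 = 0.01514.

0.0151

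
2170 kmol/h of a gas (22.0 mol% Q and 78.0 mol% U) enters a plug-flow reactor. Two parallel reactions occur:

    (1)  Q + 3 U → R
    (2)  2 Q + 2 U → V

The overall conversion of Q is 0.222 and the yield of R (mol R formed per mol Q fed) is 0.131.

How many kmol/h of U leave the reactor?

1460 kmol/h

Yield of R: 1ξ₁ / 477.4 = 0.131 → ξ₁ = 62.54 kmol/h.
Conversion of Q: 1ξ₁ + 2ξ₂ = 0.222 × 477.4 = 106 → ξ₂ = 21.72 kmol/h.
Outlet amounts (n = n₀ + Σ ν·ξ):
  Q: 477.4 − 1(62.54) − 2(21.72) = 371.4
  U: 1693 − 3(62.54) − 2(21.72) = 1462
  R: 0 + 1(62.54) = 62.54
  V: 0 + 1(21.72) = 21.72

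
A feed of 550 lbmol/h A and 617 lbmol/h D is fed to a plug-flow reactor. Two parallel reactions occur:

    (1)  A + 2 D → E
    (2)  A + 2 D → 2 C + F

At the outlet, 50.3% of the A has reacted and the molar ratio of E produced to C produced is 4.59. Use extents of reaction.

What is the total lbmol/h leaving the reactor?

Conversion of A: A consumed = 0.503 × 550 = 276.6 lbmol/h = 1ξ₁ + 1ξ₂.
Selectivity: 1ξ₁ / (2ξ₂) = 4.59 → ξ₁ = 9.18 ξ₂.
Substitute: (1·9.18 + 1) ξ₂ = 276.6 → ξ₂ = 27.18 lbmol/h, ξ₁ = 249.5 lbmol/h.
Outlet amounts (n = n₀ + Σ ν·ξ):
  A: 550 − 1(249.5) − 1(27.18) = 273.4
  D: 617 − 2(249.5) − 2(27.18) = 63.7
  E: 0 + 1(249.5) = 249.5
  C: 0 + 2(27.18) = 54.35
  F: 0 + 1(27.18) = 27.18
Total out = 273.4 + 63.7 + 249.5 + 54.35 + 27.18 = 668.1 lbmol/h.

668 lbmol/h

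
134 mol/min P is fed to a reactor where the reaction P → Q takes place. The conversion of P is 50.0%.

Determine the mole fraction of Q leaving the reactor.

0.5

P reacted = 0.5 × 134 = 67 mol/min; ν_P = −1, so ξ = 67/1 = 67 mol/min.
Outlet amounts (n = n₀ + ν ξ):
  P: 134 − 1(67) = 67
  Q: 0 + 1(67) = 67
Total out = 134 mol/min; y_Q = 67 / 134 = 0.5.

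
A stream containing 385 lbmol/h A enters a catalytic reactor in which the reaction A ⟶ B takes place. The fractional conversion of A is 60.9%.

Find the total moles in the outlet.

385 lbmol/h

A reacted = 0.609 × 385 = 234.5 lbmol/h; ν_A = −1, so ξ = 234.5/1 = 234.5 lbmol/h.
Outlet amounts (n = n₀ + ν ξ):
  A: 385 − 1(234.5) = 150.5
  B: 0 + 1(234.5) = 234.5
Total out = 150.5 + 234.5 = 385 lbmol/h.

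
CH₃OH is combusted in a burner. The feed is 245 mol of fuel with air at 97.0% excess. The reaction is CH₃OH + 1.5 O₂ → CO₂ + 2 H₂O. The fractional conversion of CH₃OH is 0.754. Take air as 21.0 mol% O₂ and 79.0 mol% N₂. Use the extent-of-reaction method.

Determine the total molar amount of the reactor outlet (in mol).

Stoichiometric O₂ = 1.5 × 245 = 367.5 mol; O₂ fed = 367.5 × 1.970 = 724 mol.
N₂ fed = 724 × 79/21 = 2724 mol.
Fuel reacted = 0.754 × 245 → ξ = 184.7 mol.
Outlet (n = n₀ + ν ξ):
  CH₃OH: 245 − 1(184.7) = 60.27
  O₂: 724 − 1.5(184.7) = 446.9
  N₂: 2724 (inert)
  CO₂: 0 + 1(184.7) = 184.7
  H₂O: 0 + 2(184.7) = 369.5
Total out = 60.27 + 446.9 + 2724 + 184.7 + 369.5 = 3785 mol.

3780 mol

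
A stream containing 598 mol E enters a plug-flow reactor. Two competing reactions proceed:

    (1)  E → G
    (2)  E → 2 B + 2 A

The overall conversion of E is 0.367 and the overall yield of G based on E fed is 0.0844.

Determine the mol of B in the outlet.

Yield of G: 1ξ₁ / 598 = 0.0844 → ξ₁ = 50.47 mol.
Conversion of E: 1ξ₁ + 1ξ₂ = 0.367 × 598 = 219.5 → ξ₂ = 169 mol.
Outlet amounts (n = n₀ + Σ ν·ξ):
  E: 598 − 1(50.47) − 1(169) = 378.5
  G: 0 + 1(50.47) = 50.47
  B: 0 + 2(169) = 338
  A: 0 + 2(169) = 338

338 mol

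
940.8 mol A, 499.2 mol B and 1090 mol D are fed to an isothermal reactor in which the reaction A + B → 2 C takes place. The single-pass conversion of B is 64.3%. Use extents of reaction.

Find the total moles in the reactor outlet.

2530 mol

B reacted = 0.643 × 499.2 = 321 mol; ν_B = −1, so ξ = 321/1 = 321 mol.
Outlet amounts (n = n₀ + ν ξ):
  A: 940.8 − 1(321) = 619.8
  B: 499.2 − 1(321) = 178.2
  C: 0 + 2(321) = 642
  D: 1090 (inert)
Total out = 619.8 + 178.2 + 642 + 1090 = 2530 mol.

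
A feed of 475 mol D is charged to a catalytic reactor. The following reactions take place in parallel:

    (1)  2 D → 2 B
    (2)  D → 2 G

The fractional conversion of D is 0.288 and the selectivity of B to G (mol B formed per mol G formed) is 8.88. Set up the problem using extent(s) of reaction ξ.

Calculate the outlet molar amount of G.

14.6 mol

Conversion of D: D consumed = 0.288 × 475 = 136.8 mol = 2ξ₁ + 1ξ₂.
Selectivity: 2ξ₁ / (2ξ₂) = 8.88 → ξ₁ = 8.88 ξ₂.
Substitute: (2·8.88 + 1) ξ₂ = 136.8 → ξ₂ = 7.292 mol, ξ₁ = 64.75 mol.
Outlet amounts (n = n₀ + Σ ν·ξ):
  D: 475 − 2(64.75) − 1(7.292) = 338.2
  B: 0 + 2(64.75) = 129.5
  G: 0 + 2(7.292) = 14.58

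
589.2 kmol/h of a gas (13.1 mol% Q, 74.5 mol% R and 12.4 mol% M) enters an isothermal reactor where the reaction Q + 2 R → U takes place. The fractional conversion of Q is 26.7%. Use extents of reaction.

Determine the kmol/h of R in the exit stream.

Q reacted = 0.267 × 77.19 = 20.61 kmol/h; ν_Q = −1, so ξ = 20.61/1 = 20.61 kmol/h.
Outlet amounts (n = n₀ + ν ξ):
  Q: 77.19 − 1(20.61) = 56.58
  R: 439 − 2(20.61) = 397.7
  U: 0 + 1(20.61) = 20.61
  M: 73.06 (inert)

398 kmol/h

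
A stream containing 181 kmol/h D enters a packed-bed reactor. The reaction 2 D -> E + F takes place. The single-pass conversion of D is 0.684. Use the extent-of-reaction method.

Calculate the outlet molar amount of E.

D reacted = 0.684 × 181 = 123.8 kmol/h; ν_D = −2, so ξ = 123.8/2 = 61.9 kmol/h.
Outlet amounts (n = n₀ + ν ξ):
  D: 181 − 2(61.9) = 57.2
  E: 0 + 1(61.9) = 61.9
  F: 0 + 1(61.9) = 61.9

61.9 kmol/h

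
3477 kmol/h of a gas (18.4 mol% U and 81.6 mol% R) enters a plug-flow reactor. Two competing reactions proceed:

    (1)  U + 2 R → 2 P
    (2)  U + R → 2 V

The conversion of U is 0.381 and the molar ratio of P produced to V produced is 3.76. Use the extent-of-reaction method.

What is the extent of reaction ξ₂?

ξ₂ = 51.2 kmol/h

Conversion of U: U consumed = 0.381 × 639.8 = 243.8 kmol/h = 1ξ₁ + 1ξ₂.
Selectivity: 2ξ₁ / (2ξ₂) = 3.76 → ξ₁ = 3.76 ξ₂.
Substitute: (1·3.76 + 1) ξ₂ = 243.8 → ξ₂ = 51.21 kmol/h, ξ₁ = 192.5 kmol/h.
Outlet amounts (n = n₀ + Σ ν·ξ):
  U: 639.8 − 1(192.5) − 1(51.21) = 396
  R: 2837 − 2(192.5) − 1(51.21) = 2401
  P: 0 + 2(192.5) = 385.1
  V: 0 + 2(51.21) = 102.4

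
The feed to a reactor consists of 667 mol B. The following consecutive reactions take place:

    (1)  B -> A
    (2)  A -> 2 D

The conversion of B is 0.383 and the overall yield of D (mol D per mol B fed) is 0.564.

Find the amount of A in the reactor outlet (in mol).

67.4 mol

Conversion of B: B consumed = 1ξ₁ = 0.383 × 667 → ξ₁ = 255.5 mol.
Yield of D: 2ξ₂ / 667 = 0.564 → ξ₂ = 188.1 mol.
Outlet amounts (n = n₀ + Σ ν·ξ):
  B: 667 − 1(255.5) = 411.5
  A: 0 + 1(255.5) − 1(188.1) = 67.37
  D: 0 + 2(188.1) = 376.2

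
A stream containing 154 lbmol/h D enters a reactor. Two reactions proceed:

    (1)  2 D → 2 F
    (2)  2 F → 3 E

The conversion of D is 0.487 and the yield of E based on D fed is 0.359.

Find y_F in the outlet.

0.221

Conversion of D: D consumed = 2ξ₁ = 0.487 × 154 → ξ₁ = 37.5 lbmol/h.
Yield of E: 3ξ₂ / 154 = 0.359 → ξ₂ = 18.43 lbmol/h.
Outlet amounts (n = n₀ + Σ ν·ξ):
  D: 154 − 2(37.5) = 79
  F: 0 + 2(37.5) − 2(18.43) = 38.14
  E: 0 + 3(18.43) = 55.29
Total out = 172.4 lbmol/h; y_F = 38.14 / 172.4 = 0.2212.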